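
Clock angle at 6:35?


Hour hand = 6×30 + 35×0.5 = 197.5°
Minute hand = 35×6 = 210°
Difference = |197.5 - 210| = 12.5°

12.5°


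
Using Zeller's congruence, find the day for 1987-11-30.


Monday

Zeller's congruence:
q=30, m=11, k=87, j=19
h = (30 + ⌊13×12/5⌋ + 87 + ⌊87/4⌋ + ⌊19/4⌋ - 2×19) mod 7
= (30 + 31 + 87 + 21 + 4 - 38) mod 7
= 135 mod 7 = 2
h=2 → Monday


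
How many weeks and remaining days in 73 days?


10 weeks 3 days

Weeks: 73 ÷ 7 = 10 remainder 3


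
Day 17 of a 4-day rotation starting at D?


Shift D

Shifts: A, B, C, D
Start: D (index 3)
Day 17: (3 + 17 - 1) mod 4
= 19 mod 4
= 3
Index 3 → shift D


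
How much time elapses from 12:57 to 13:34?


0h 37m

End time in minutes: 13×60 + 34 = 814
Start time in minutes: 12×60 + 57 = 777
Difference = 814 - 777 = 37 minutes
= 0 hours 37 minutes


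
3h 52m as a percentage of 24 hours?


Total minutes: 3×60 + 52 = 232
Day = 24×60 = 1440 minutes
Fraction = 232/1440 ≈ 0.1611
As a percentage: 232/1440 × 100 ≈ 16.11%

0.1611 (16.11%)


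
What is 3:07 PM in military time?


Input: 3:07 PM
PM: 3 + 12 = 15

15:07


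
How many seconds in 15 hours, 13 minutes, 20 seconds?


54800 seconds

Hours: 15 × 3600 = 54000
Minutes: 13 × 60 = 780
Seconds: 20
Total = 54000 + 780 + 20 = 54800


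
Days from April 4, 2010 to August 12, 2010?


130 days

From April 4, 2010 to August 12, 2010
Rest of April 2010: 30 - 4 = 26
Full months: May 31, June 30, July 31
Days into August 2010: 12
Total = 26 + 31 + 30 + 31 + 12 = 130 days


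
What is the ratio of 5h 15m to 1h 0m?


21:4 (5.25)

Duration 1: 315 minutes
Duration 2: 60 minutes
Ratio = 315:60
GCD = 15
Simplified = 21:4
As a decimal: 21/4 = 5.25


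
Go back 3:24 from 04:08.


00:44

Start: 248 minutes from midnight
Subtract: 204 minutes
Remaining: 248 - 204 = 44
Hours: 0, Minutes: 44


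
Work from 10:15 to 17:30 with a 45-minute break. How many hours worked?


Total time = (17×60+30) - (10×60+15)
= 1050 - 615 = 435 min
Minus break: 435 - 45 = 390 min
= 6h 30m

6h 30m (390 minutes)


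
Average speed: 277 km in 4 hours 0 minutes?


69.3 km/h

Distance: 277 km
Time: 4 hours
Speed = 277 / 4 ≈ 69.3 km/h


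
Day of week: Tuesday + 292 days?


Start: Tuesday (index 1)
(1 + 292) mod 7
= 293 mod 7
= 6
Index 6 → Sunday

Sunday


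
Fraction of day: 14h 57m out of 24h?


Total minutes: 14×60 + 57 = 897
Day = 24×60 = 1440 minutes
Fraction = 897/1440 ≈ 0.6229
As a percentage: 897/1440 × 100 ≈ 62.29%

0.6229 (62.29%)


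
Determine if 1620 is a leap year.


Yes

Rules: divisible by 4 AND (not by 100 OR by 400)
1620 ÷ 4 = 405 exactly → divisible by 4
1620 ÷ 100 = 16 remainder 20 → not divisible by 100
Divisible by 4 but not by 100 → leap year


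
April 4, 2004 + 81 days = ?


June 24, 2004

Start: April 4, 2004
Add 81 days
April 4 → May 1: 30 - 4 + 1 = 27 days (81 - 27 = 54 left)
May 1 → June 1: 31 - 1 + 1 = 31 days (54 - 31 = 23 left)
June 1 + 23 = June 24, 2004


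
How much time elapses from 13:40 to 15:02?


1h 22m

End time in minutes: 15×60 + 2 = 902
Start time in minutes: 13×60 + 40 = 820
Difference = 902 - 820 = 82 minutes
= 1 hours 22 minutes


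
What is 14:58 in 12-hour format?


2:58 PM

Hour: 14
14 - 12 = 2 → PM


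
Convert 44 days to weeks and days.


6 weeks 2 days

Weeks: 44 ÷ 7 = 6 remainder 2


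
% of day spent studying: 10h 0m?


41.7%

Time: 600 minutes
Day: 1440 minutes
Percentage = (600/1440) × 100 ≈ 41.7%


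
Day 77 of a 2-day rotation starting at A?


Shifts: A, B
Start: A (index 0)
Day 77: (0 + 77 - 1) mod 2
= 76 mod 2
= 0
Index 0 → shift A

Shift A


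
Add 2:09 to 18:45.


Start: 1125 minutes from midnight
Add: 129 minutes
Total: 1254 minutes
Hours: 1254 ÷ 60 = 20 remainder 54

20:54


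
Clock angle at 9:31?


Hour hand = 9×30 + 31×0.5 = 285.5°
Minute hand = 31×6 = 186°
Difference = |285.5 - 186| = 99.5°

99.5°


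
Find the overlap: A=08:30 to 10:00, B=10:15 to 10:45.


Meeting A: 510-600 (in minutes from midnight)
Meeting B: 615-645
Overlap start = max(510, 615) = 615
Overlap end = min(600, 645) = 600
Overlap = max(0, 600 - 615) = 0 min

0 minutes


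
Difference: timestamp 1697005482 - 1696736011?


269471 seconds (74.9 hours / 3.12 days)

Difference = 1697005482 - 1696736011 = 269471 seconds
In hours: 269471 / 3600 ≈ 74.9
In days: 269471 / 86400 ≈ 3.12


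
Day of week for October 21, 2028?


Saturday

Zeller's congruence:
q=21, m=10, k=28, j=20
h = (21 + ⌊13×11/5⌋ + 28 + ⌊28/4⌋ + ⌊20/4⌋ - 2×20) mod 7
= (21 + 28 + 28 + 7 + 5 - 40) mod 7
= 49 mod 7 = 0
h=0 → Saturday


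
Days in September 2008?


30 days

Month: September (month 9)
September has 30 days


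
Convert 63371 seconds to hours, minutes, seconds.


Hours: 63371 ÷ 3600 = 17 remainder 2171
Minutes: 2171 ÷ 60 = 36 remainder 11
Seconds: 11

17h 36m 11s


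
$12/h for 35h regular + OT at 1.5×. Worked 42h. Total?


Regular: 35h × $12 = $420.00
Overtime: 42 - 35 = 7h
OT pay: 7h × $12 × 1.5 = $126.00
Total = $420.00 + $126.00 = $546.00

$546.00


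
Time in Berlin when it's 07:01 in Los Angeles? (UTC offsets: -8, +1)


16:01

Time difference = UTC+1 - UTC-8 = +9 hours
New hour = (7 + 9) mod 24
= 16 mod 24 = 16
Minutes unchanged → 16:01


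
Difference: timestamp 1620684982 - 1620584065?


Difference = 1620684982 - 1620584065 = 100917 seconds
In hours: 100917 / 3600 ≈ 28.0
In days: 100917 / 86400 ≈ 1.17

100917 seconds (28.0 hours / 1.17 days)


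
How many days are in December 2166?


Month: December (month 12)
December has 31 days

31 days


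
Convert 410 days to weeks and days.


Weeks: 410 ÷ 7 = 58 remainder 4

58 weeks 4 days


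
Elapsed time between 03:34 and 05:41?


End time in minutes: 5×60 + 41 = 341
Start time in minutes: 3×60 + 34 = 214
Difference = 341 - 214 = 127 minutes
= 2 hours 7 minutes

2h 7m


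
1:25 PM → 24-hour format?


13:25

Input: 1:25 PM
PM: 1 + 12 = 13


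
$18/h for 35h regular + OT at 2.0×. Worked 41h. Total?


$846.00

Regular: 35h × $18 = $630.00
Overtime: 41 - 35 = 6h
OT pay: 6h × $18 × 2.0 = $216.00
Total = $630.00 + $216.00 = $846.00


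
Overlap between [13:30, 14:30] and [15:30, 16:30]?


0 minutes

Meeting A: 810-870 (in minutes from midnight)
Meeting B: 930-990
Overlap start = max(810, 930) = 930
Overlap end = min(870, 990) = 870
Overlap = max(0, 870 - 930) = 0 min


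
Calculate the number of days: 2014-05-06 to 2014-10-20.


167 days

From May 6, 2014 to October 20, 2014
Rest of May 2014: 31 - 6 = 25
Full months: June 30, July 31, August 31, September 30
Days into October 2014: 20
Total = 25 + 30 + 31 + 31 + 30 + 20 = 167 days


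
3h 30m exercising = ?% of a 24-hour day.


14.6%

Time: 210 minutes
Day: 1440 minutes
Percentage = (210/1440) × 100 ≈ 14.6%


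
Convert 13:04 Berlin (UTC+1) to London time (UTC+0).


12:04

Time difference = UTC+0 - UTC+1 = -1 hours
New hour = (13 -1) mod 24
= 12 mod 24 = 12
Minutes unchanged → 12:04


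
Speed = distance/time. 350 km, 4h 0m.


Distance: 350 km
Time: 4 hours
Speed = 350 / 4 = 87.5 km/h

87.5 km/h


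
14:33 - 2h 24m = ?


Start: 873 minutes from midnight
Subtract: 144 minutes
Remaining: 873 - 144 = 729
Hours: 12, Minutes: 9

12:09


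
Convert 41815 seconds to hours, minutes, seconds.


11h 36m 55s

Hours: 41815 ÷ 3600 = 11 remainder 2215
Minutes: 2215 ÷ 60 = 36 remainder 55
Seconds: 55


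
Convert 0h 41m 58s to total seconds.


2518 seconds

Hours: 0 × 3600 = 0
Minutes: 41 × 60 = 2460
Seconds: 58
Total = 0 + 2460 + 58 = 2518


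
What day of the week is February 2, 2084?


Wednesday

Zeller's congruence:
q=2, m=14, k=83, j=20
h = (2 + ⌊13×15/5⌋ + 83 + ⌊83/4⌋ + ⌊20/4⌋ - 2×20) mod 7
= (2 + 39 + 83 + 20 + 5 - 40) mod 7
= 109 mod 7 = 4
h=4 → Wednesday


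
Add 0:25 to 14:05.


Start: 845 minutes from midnight
Add: 25 minutes
Total: 870 minutes
Hours: 870 ÷ 60 = 14 remainder 30

14:30


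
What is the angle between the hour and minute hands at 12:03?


Hour hand (12 ≡ 0 on the dial): 0×30 + 3×0.5 = 1.5°
Minute hand = 3×6 = 18°
Difference = |1.5 - 18| = 16.5°

16.5°


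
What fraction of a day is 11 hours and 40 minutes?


Total minutes: 11×60 + 40 = 700
Day = 24×60 = 1440 minutes
Fraction = 700/1440 ≈ 0.4861
As a percentage: 700/1440 × 100 ≈ 48.61%

0.4861 (48.61%)


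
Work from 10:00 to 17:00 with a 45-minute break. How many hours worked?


Total time = (17×60+0) - (10×60+0)
= 1020 - 600 = 420 min
Minus break: 420 - 45 = 375 min
= 6h 15m

6h 15m (375 minutes)


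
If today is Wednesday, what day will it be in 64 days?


Thursday

Start: Wednesday (index 2)
(2 + 64) mod 7
= 66 mod 7
= 3
Index 3 → Thursday


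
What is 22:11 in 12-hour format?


Hour: 22
22 - 12 = 10 → PM

10:11 PM


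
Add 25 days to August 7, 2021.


September 1, 2021

Start: August 7, 2021
Add 25 days
August 7 → September 1: 31 - 7 + 1 = 25 days (25 - 25 = 0 left)
Land exactly on September 1, 2021


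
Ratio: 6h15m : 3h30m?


Duration 1: 375 minutes
Duration 2: 210 minutes
Ratio = 375:210
GCD = 15
Simplified = 25:14
As a decimal: 25/14 ≈ 1.79

25:14 (1.79)


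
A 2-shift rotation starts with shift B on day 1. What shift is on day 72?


Shift A

Shifts: A, B
Start: B (index 1)
Day 72: (1 + 72 - 1) mod 2
= 72 mod 2
= 0
Index 0 → shift A


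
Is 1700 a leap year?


Rules: divisible by 4 AND (not by 100 OR by 400)
1700 ÷ 4 = 425 exactly → divisible by 4
1700 ÷ 100 = 17 exactly → divisible by 100
1700 ÷ 400 = 4 remainder 100 → not divisible by 400
Divisible by 100 but not by 400 → not a leap year

No


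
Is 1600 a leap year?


Rules: divisible by 4 AND (not by 100 OR by 400)
1600 ÷ 4 = 400 exactly → divisible by 4
1600 ÷ 100 = 16 exactly → divisible by 100
1600 ÷ 400 = 4 exactly → divisible by 400
Divisible by 400 → leap year

Yes


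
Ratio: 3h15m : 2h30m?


Duration 1: 195 minutes
Duration 2: 150 minutes
Ratio = 195:150
GCD = 15
Simplified = 13:10
As a decimal: 13/10 = 1.30

13:10 (1.30)


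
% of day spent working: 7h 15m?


30.2%

Time: 435 minutes
Day: 1440 minutes
Percentage = (435/1440) × 100 ≈ 30.2%


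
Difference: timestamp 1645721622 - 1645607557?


114065 seconds (31.7 hours / 1.32 days)

Difference = 1645721622 - 1645607557 = 114065 seconds
In hours: 114065 / 3600 ≈ 31.7
In days: 114065 / 86400 ≈ 1.32


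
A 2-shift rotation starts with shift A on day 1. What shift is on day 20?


Shifts: A, B
Start: A (index 0)
Day 20: (0 + 20 - 1) mod 2
= 19 mod 2
= 1
Index 1 → shift B

Shift B


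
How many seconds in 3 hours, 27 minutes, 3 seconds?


Hours: 3 × 3600 = 10800
Minutes: 27 × 60 = 1620
Seconds: 3
Total = 10800 + 1620 + 3 = 12423

12423 seconds


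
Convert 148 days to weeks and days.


21 weeks 1 days

Weeks: 148 ÷ 7 = 21 remainder 1


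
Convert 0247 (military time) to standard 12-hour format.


Hour: 2
2 < 12 → AM

2:47 AM


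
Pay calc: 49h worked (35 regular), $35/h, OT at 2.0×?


Regular: 35h × $35 = $1225.00
Overtime: 49 - 35 = 14h
OT pay: 14h × $35 × 2.0 = $980.00
Total = $1225.00 + $980.00 = $2205.00

$2205.00


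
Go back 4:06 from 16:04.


11:58

Start: 964 minutes from midnight
Subtract: 246 minutes
Remaining: 964 - 246 = 718
Hours: 11, Minutes: 58


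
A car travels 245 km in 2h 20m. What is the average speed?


105.0 km/h

Distance: 245 km
Time: 2h 20m = 140 min = 140/60 = 7/3 hours
Speed = 245 ÷ (7/3) = 245 × 3 / 7 = 735/7 = 105.0 km/h


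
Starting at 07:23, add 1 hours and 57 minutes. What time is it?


09:20

Start: 443 minutes from midnight
Add: 117 minutes
Total: 560 minutes
Hours: 560 ÷ 60 = 9 remainder 20


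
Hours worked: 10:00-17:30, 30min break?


Total time = (17×60+30) - (10×60+0)
= 1050 - 600 = 450 min
Minus break: 450 - 30 = 420 min
= 7h 0m

7h 0m (420 minutes)


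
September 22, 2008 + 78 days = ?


Start: September 22, 2008
Add 78 days
September 22 → October 1: 30 - 22 + 1 = 9 days (78 - 9 = 69 left)
October 1 → November 1: 31 - 1 + 1 = 31 days (69 - 31 = 38 left)
November 1 → December 1: 30 - 1 + 1 = 30 days (38 - 30 = 8 left)
December 1 + 8 = December 9, 2008

December 9, 2008


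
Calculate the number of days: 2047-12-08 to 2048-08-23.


259 days

From December 8, 2047 to August 23, 2048
Rest of December 2047: 31 - 8 = 23
Full months: January 31, February 2048 29, March 31, April 30, May 31, June 30, July 31
Days into August 2048: 23
Total = 23 + 31 + 29 + 31 + 30 + 31 + 30 + 31 + 23 = 259 days


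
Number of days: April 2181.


30 days

Month: April (month 4)
April has 30 days


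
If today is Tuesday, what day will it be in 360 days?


Start: Tuesday (index 1)
(1 + 360) mod 7
= 361 mod 7
= 4
Index 4 → Friday

Friday


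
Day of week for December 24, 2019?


Tuesday

Zeller's congruence:
q=24, m=12, k=19, j=20
h = (24 + ⌊13×13/5⌋ + 19 + ⌊19/4⌋ + ⌊20/4⌋ - 2×20) mod 7
= (24 + 33 + 19 + 4 + 5 - 40) mod 7
= 45 mod 7 = 3
h=3 → Tuesday


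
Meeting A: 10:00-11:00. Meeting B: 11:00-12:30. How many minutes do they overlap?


0 minutes

Meeting A: 600-660 (in minutes from midnight)
Meeting B: 660-750
Overlap start = max(600, 660) = 660
Overlap end = min(660, 750) = 660
Overlap = max(0, 660 - 660) = 0 min


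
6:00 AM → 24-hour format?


06:00

Input: 6:00 AM
AM hour stays: 6


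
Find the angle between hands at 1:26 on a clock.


Hour hand = 1×30 + 26×0.5 = 43.0°
Minute hand = 26×6 = 156°
Difference = |43.0 - 156| = 113.0°

113.0°


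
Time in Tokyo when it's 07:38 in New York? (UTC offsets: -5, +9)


Time difference = UTC+9 - UTC-5 = +14 hours
New hour = (7 + 14) mod 24
= 21 mod 24 = 21
Minutes unchanged → 21:38

21:38


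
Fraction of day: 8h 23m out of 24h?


0.3493 (34.93%)

Total minutes: 8×60 + 23 = 503
Day = 24×60 = 1440 minutes
Fraction = 503/1440 ≈ 0.3493
As a percentage: 503/1440 × 100 ≈ 34.93%


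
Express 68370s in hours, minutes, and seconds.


Hours: 68370 ÷ 3600 = 18 remainder 3570
Minutes: 3570 ÷ 60 = 59 remainder 30
Seconds: 30

18h 59m 30s


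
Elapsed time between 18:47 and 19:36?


End time in minutes: 19×60 + 36 = 1176
Start time in minutes: 18×60 + 47 = 1127
Difference = 1176 - 1127 = 49 minutes
= 0 hours 49 minutes

0h 49m


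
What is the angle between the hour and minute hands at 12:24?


Hour hand (12 ≡ 0 on the dial): 0×30 + 24×0.5 = 12.0°
Minute hand = 24×6 = 144°
Difference = |12.0 - 144| = 132.0°

132.0°


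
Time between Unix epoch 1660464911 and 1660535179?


70268 seconds (19.5 hours / 0.81 days)

Difference = 1660535179 - 1660464911 = 70268 seconds
In hours: 70268 / 3600 ≈ 19.5
In days: 70268 / 86400 ≈ 0.81


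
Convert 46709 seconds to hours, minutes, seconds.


Hours: 46709 ÷ 3600 = 12 remainder 3509
Minutes: 3509 ÷ 60 = 58 remainder 29
Seconds: 29

12h 58m 29s


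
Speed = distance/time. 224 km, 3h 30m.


64.0 km/h

Distance: 224 km
Time: 3h 30m = 210 min = 210/60 = 7/2 hours
Speed = 224 ÷ (7/2) = 224 × 2 / 7 = 448/7 = 64.0 km/h


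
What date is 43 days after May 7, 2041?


Start: May 7, 2041
Add 43 days
May 7 → June 1: 31 - 7 + 1 = 25 days (43 - 25 = 18 left)
June 1 + 18 = June 19, 2041

June 19, 2041


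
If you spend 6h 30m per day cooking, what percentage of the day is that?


Time: 390 minutes
Day: 1440 minutes
Percentage = (390/1440) × 100 ≈ 27.1%

27.1%


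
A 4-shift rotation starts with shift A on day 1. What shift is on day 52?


Shift D

Shifts: A, B, C, D
Start: A (index 0)
Day 52: (0 + 52 - 1) mod 4
= 51 mod 4
= 3
Index 3 → shift D


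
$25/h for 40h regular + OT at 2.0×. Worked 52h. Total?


Regular: 40h × $25 = $1000.00
Overtime: 52 - 40 = 12h
OT pay: 12h × $25 × 2.0 = $600.00
Total = $1000.00 + $600.00 = $1600.00

$1600.00


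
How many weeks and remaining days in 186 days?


Weeks: 186 ÷ 7 = 26 remainder 4

26 weeks 4 days


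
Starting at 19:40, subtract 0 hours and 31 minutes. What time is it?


19:09

Start: 1180 minutes from midnight
Subtract: 31 minutes
Remaining: 1180 - 31 = 1149
Hours: 19, Minutes: 9


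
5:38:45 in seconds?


Hours: 5 × 3600 = 18000
Minutes: 38 × 60 = 2280
Seconds: 45
Total = 18000 + 2280 + 45 = 20325

20325 seconds


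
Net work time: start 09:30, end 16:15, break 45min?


Total time = (16×60+15) - (9×60+30)
= 975 - 570 = 405 min
Minus break: 405 - 45 = 360 min
= 6h 0m

6h 0m (360 minutes)


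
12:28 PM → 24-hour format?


Input: 12:28 PM
12 PM → 12 (noon)

12:28


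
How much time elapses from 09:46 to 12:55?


End time in minutes: 12×60 + 55 = 775
Start time in minutes: 9×60 + 46 = 586
Difference = 775 - 586 = 189 minutes
= 3 hours 9 minutes

3h 9m


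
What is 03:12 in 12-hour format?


Hour: 3
3 < 12 → AM

3:12 AM


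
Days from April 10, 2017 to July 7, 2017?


From April 10, 2017 to July 7, 2017
Rest of April 2017: 30 - 10 = 20
Full months: May 31, June 30
Days into July 2017: 7
Total = 20 + 31 + 30 + 7 = 88 days

88 days


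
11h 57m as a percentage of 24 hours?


Total minutes: 11×60 + 57 = 717
Day = 24×60 = 1440 minutes
Fraction = 717/1440 ≈ 0.4979
As a percentage: 717/1440 × 100 ≈ 49.79%

0.4979 (49.79%)


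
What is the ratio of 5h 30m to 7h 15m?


Duration 1: 330 minutes
Duration 2: 435 minutes
Ratio = 330:435
GCD = 15
Simplified = 22:29
As a decimal: 22/29 ≈ 0.76

22:29 (0.76)


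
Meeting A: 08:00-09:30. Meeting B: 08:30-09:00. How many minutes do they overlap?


Meeting A: 480-570 (in minutes from midnight)
Meeting B: 510-540
Overlap start = max(480, 510) = 510
Overlap end = min(570, 540) = 540
Overlap = max(0, 540 - 510) = 30 min

30 minutes


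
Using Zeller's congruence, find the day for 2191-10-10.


Zeller's congruence:
q=10, m=10, k=91, j=21
h = (10 + ⌊13×11/5⌋ + 91 + ⌊91/4⌋ + ⌊21/4⌋ - 2×21) mod 7
= (10 + 28 + 91 + 22 + 5 - 42) mod 7
= 114 mod 7 = 2
h=2 → Monday

Monday


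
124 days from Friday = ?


Wednesday

Start: Friday (index 4)
(4 + 124) mod 7
= 128 mod 7
= 2
Index 2 → Wednesday


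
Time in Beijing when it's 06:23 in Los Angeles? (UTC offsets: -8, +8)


Time difference = UTC+8 - UTC-8 = +16 hours
New hour = (6 + 16) mod 24
= 22 mod 24 = 22
Minutes unchanged → 22:23

22:23


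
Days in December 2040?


31 days

Month: December (month 12)
December has 31 days


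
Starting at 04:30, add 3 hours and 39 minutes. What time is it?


08:09

Start: 270 minutes from midnight
Add: 219 minutes
Total: 489 minutes
Hours: 489 ÷ 60 = 8 remainder 9


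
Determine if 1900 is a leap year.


Rules: divisible by 4 AND (not by 100 OR by 400)
1900 ÷ 4 = 475 exactly → divisible by 4
1900 ÷ 100 = 19 exactly → divisible by 100
1900 ÷ 400 = 4 remainder 300 → not divisible by 400
Divisible by 100 but not by 400 → not a leap year

No


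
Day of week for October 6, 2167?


Zeller's congruence:
q=6, m=10, k=67, j=21
h = (6 + ⌊13×11/5⌋ + 67 + ⌊67/4⌋ + ⌊21/4⌋ - 2×21) mod 7
= (6 + 28 + 67 + 16 + 5 - 42) mod 7
= 80 mod 7 = 3
h=3 → Tuesday

Tuesday


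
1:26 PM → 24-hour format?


Input: 1:26 PM
PM: 1 + 12 = 13

13:26


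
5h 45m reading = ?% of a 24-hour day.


Time: 345 minutes
Day: 1440 minutes
Percentage = (345/1440) × 100 ≈ 24.0%

24.0%


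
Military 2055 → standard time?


8:55 PM

Hour: 20
20 - 12 = 8 → PM


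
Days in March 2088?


Month: March (month 3)
March has 31 days

31 days


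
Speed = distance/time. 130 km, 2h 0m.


Distance: 130 km
Time: 2 hours
Speed = 130 / 2 = 65.0 km/h

65.0 km/h


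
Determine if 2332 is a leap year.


Rules: divisible by 4 AND (not by 100 OR by 400)
2332 ÷ 4 = 583 exactly → divisible by 4
2332 ÷ 100 = 23 remainder 32 → not divisible by 100
Divisible by 4 but not by 100 → leap year

Yes


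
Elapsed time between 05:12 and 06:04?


0h 52m

End time in minutes: 6×60 + 4 = 364
Start time in minutes: 5×60 + 12 = 312
Difference = 364 - 312 = 52 minutes
= 0 hours 52 minutes


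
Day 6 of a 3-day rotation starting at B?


Shifts: A, B, C
Start: B (index 1)
Day 6: (1 + 6 - 1) mod 3
= 6 mod 3
= 0
Index 0 → shift A

Shift A


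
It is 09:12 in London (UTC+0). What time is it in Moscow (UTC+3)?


Time difference = UTC+3 - UTC+0 = +3 hours
New hour = (9 + 3) mod 24
= 12 mod 24 = 12
Minutes unchanged → 12:12

12:12


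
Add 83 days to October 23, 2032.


Start: October 23, 2032
Add 83 days
October 23 → November 1: 31 - 23 + 1 = 9 days (83 - 9 = 74 left)
November 1 → December 1: 30 - 1 + 1 = 30 days (74 - 30 = 44 left)
December 1 → January 1: 31 - 1 + 1 = 31 days (44 - 31 = 13 left)
January 1 + 13 = January 14, 2033

January 14, 2033


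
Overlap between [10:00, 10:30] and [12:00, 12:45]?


Meeting A: 600-630 (in minutes from midnight)
Meeting B: 720-765
Overlap start = max(600, 720) = 720
Overlap end = min(630, 765) = 630
Overlap = max(0, 630 - 720) = 0 min

0 minutes


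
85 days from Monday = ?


Start: Monday (index 0)
(0 + 85) mod 7
= 85 mod 7
= 1
Index 1 → Tuesday

Tuesday


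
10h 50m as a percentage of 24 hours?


0.4514 (45.14%)

Total minutes: 10×60 + 50 = 650
Day = 24×60 = 1440 minutes
Fraction = 650/1440 ≈ 0.4514
As a percentage: 650/1440 × 100 ≈ 45.14%


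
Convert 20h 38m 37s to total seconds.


Hours: 20 × 3600 = 72000
Minutes: 38 × 60 = 2280
Seconds: 37
Total = 72000 + 2280 + 37 = 74317

74317 seconds


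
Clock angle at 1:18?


69.0°

Hour hand = 1×30 + 18×0.5 = 39.0°
Minute hand = 18×6 = 108°
Difference = |39.0 - 108| = 69.0°


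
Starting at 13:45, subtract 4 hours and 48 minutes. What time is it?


08:57

Start: 825 minutes from midnight
Subtract: 288 minutes
Remaining: 825 - 288 = 537
Hours: 8, Minutes: 57


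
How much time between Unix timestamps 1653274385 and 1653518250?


Difference = 1653518250 - 1653274385 = 243865 seconds
In hours: 243865 / 3600 ≈ 67.7
In days: 243865 / 86400 ≈ 2.82

243865 seconds (67.7 hours / 2.82 days)


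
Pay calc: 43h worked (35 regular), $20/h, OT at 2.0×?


$1020.00

Regular: 35h × $20 = $700.00
Overtime: 43 - 35 = 8h
OT pay: 8h × $20 × 2.0 = $320.00
Total = $700.00 + $320.00 = $1020.00


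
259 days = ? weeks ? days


Weeks: 259 ÷ 7 = 37 remainder 0

37 weeks 0 days


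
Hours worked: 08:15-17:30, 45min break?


Total time = (17×60+30) - (8×60+15)
= 1050 - 495 = 555 min
Minus break: 555 - 45 = 510 min
= 8h 30m

8h 30m (510 minutes)


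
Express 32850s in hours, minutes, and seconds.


9h 7m 30s

Hours: 32850 ÷ 3600 = 9 remainder 450
Minutes: 450 ÷ 60 = 7 remainder 30
Seconds: 30


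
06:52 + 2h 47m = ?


Start: 412 minutes from midnight
Add: 167 minutes
Total: 579 minutes
Hours: 579 ÷ 60 = 9 remainder 39

09:39


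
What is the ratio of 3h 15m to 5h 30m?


Duration 1: 195 minutes
Duration 2: 330 minutes
Ratio = 195:330
GCD = 15
Simplified = 13:22
As a decimal: 13/22 ≈ 0.59

13:22 (0.59)


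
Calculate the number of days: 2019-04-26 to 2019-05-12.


From April 26, 2019 to May 12, 2019
Rest of April 2019: 30 - 26 = 4
Days into May 2019: 12
Total = 4 + 12 = 16 days

16 days


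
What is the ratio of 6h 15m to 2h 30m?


Duration 1: 375 minutes
Duration 2: 150 minutes
Ratio = 375:150
GCD = 75
Simplified = 5:2
As a decimal: 5/2 = 2.50

5:2 (2.50)


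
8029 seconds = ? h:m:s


2h 13m 49s

Hours: 8029 ÷ 3600 = 2 remainder 829
Minutes: 829 ÷ 60 = 13 remainder 49
Seconds: 49


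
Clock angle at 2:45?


172.5°

Hour hand = 2×30 + 45×0.5 = 82.5°
Minute hand = 45×6 = 270°
Difference = |82.5 - 270| = 187.5°
Since > 180°: 360 - 187.5 = 172.5°


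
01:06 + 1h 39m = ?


Start: 66 minutes from midnight
Add: 99 minutes
Total: 165 minutes
Hours: 165 ÷ 60 = 2 remainder 45

02:45


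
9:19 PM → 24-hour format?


21:19

Input: 9:19 PM
PM: 9 + 12 = 21


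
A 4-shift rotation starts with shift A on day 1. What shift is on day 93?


Shifts: A, B, C, D
Start: A (index 0)
Day 93: (0 + 93 - 1) mod 4
= 92 mod 4
= 0
Index 0 → shift A

Shift A


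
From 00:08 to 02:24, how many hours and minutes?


2h 16m

End time in minutes: 2×60 + 24 = 144
Start time in minutes: 0×60 + 8 = 8
Difference = 144 - 8 = 136 minutes
= 2 hours 16 minutes


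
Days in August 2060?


Month: August (month 8)
August has 31 days

31 days


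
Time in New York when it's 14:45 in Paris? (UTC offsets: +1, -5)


08:45

Time difference = UTC-5 - UTC+1 = -6 hours
New hour = (14 -6) mod 24
= 8 mod 24 = 8
Minutes unchanged → 08:45


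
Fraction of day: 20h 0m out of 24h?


0.8333 (83.33%)

Total minutes: 20×60 + 0 = 1200
Day = 24×60 = 1440 minutes
Fraction = 1200/1440 ≈ 0.8333
As a percentage: 1200/1440 × 100 ≈ 83.33%


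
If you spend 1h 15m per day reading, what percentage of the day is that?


5.2%

Time: 75 minutes
Day: 1440 minutes
Percentage = (75/1440) × 100 ≈ 5.2%


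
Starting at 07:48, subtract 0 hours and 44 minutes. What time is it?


07:04

Start: 468 minutes from midnight
Subtract: 44 minutes
Remaining: 468 - 44 = 424
Hours: 7, Minutes: 4


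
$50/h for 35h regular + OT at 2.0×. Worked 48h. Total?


Regular: 35h × $50 = $1750.00
Overtime: 48 - 35 = 13h
OT pay: 13h × $50 × 2.0 = $1300.00
Total = $1750.00 + $1300.00 = $3050.00

$3050.00


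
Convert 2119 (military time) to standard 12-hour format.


9:19 PM

Hour: 21
21 - 12 = 9 → PM


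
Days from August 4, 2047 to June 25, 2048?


326 days

From August 4, 2047 to June 25, 2048
Rest of August 2047: 31 - 4 = 27
Full months: September 30, October 31, November 30, December 31, January 31, February 2048 29, March 31, April 30, May 31
Days into June 2048: 25
Total = 27 + 30 + 31 + 30 + 31 + 31 + 29 + 31 + 30 + 31 + 25 = 326 days


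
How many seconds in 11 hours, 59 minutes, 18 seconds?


Hours: 11 × 3600 = 39600
Minutes: 59 × 60 = 3540
Seconds: 18
Total = 39600 + 3540 + 18 = 43158

43158 seconds


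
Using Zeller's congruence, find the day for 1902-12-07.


Zeller's congruence:
q=7, m=12, k=2, j=19
h = (7 + ⌊13×13/5⌋ + 2 + ⌊2/4⌋ + ⌊19/4⌋ - 2×19) mod 7
= (7 + 33 + 2 + 0 + 4 - 38) mod 7
= 8 mod 7 = 1
h=1 → Sunday

Sunday


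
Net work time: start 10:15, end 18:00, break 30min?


7h 15m (435 minutes)

Total time = (18×60+0) - (10×60+15)
= 1080 - 615 = 465 min
Minus break: 465 - 30 = 435 min
= 7h 15m


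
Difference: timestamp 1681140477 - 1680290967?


849510 seconds (236.0 hours / 9.83 days)

Difference = 1681140477 - 1680290967 = 849510 seconds
In hours: 849510 / 3600 ≈ 236.0
In days: 849510 / 86400 ≈ 9.83


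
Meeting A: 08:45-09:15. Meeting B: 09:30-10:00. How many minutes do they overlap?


Meeting A: 525-555 (in minutes from midnight)
Meeting B: 570-600
Overlap start = max(525, 570) = 570
Overlap end = min(555, 600) = 555
Overlap = max(0, 555 - 570) = 0 min

0 minutes


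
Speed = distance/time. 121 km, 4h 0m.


Distance: 121 km
Time: 4 hours
Speed = 121 / 4 ≈ 30.3 km/h

30.3 km/h


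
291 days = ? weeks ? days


41 weeks 4 days

Weeks: 291 ÷ 7 = 41 remainder 4


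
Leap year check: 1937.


No

Rules: divisible by 4 AND (not by 100 OR by 400)
1937 ÷ 4 = 484 remainder 1 → not divisible by 4
Not divisible by 4 → not a leap year


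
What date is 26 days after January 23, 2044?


Start: January 23, 2044
Add 26 days
January 23 → February 1: 31 - 23 + 1 = 9 days (26 - 9 = 17 left)
February 1 + 17 = February 18, 2044

February 18, 2044


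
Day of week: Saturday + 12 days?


Thursday

Start: Saturday (index 5)
(5 + 12) mod 7
= 17 mod 7
= 3
Index 3 → Thursday


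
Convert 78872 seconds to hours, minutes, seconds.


Hours: 78872 ÷ 3600 = 21 remainder 3272
Minutes: 3272 ÷ 60 = 54 remainder 32
Seconds: 32

21h 54m 32s


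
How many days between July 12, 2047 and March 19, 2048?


251 days

From July 12, 2047 to March 19, 2048
Rest of July 2047: 31 - 12 = 19
Full months: August 31, September 30, October 31, November 30, December 31, January 31, February 2048 29
Days into March 2048: 19
Total = 19 + 31 + 30 + 31 + 30 + 31 + 31 + 29 + 19 = 251 days


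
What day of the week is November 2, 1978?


Zeller's congruence:
q=2, m=11, k=78, j=19
h = (2 + ⌊13×12/5⌋ + 78 + ⌊78/4⌋ + ⌊19/4⌋ - 2×19) mod 7
= (2 + 31 + 78 + 19 + 4 - 38) mod 7
= 96 mod 7 = 5
h=5 → Thursday

Thursday


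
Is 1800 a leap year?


Rules: divisible by 4 AND (not by 100 OR by 400)
1800 ÷ 4 = 450 exactly → divisible by 4
1800 ÷ 100 = 18 exactly → divisible by 100
1800 ÷ 400 = 4 remainder 200 → not divisible by 400
Divisible by 100 but not by 400 → not a leap year

No


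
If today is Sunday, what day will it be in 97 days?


Saturday

Start: Sunday (index 6)
(6 + 97) mod 7
= 103 mod 7
= 5
Index 5 → Saturday


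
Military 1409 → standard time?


Hour: 14
14 - 12 = 2 → PM

2:09 PM


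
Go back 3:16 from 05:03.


01:47

Start: 303 minutes from midnight
Subtract: 196 minutes
Remaining: 303 - 196 = 107
Hours: 1, Minutes: 47


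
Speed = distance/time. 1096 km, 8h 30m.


128.9 km/h

Distance: 1096 km
Time: 8h 30m = 510 min = 510/60 = 17/2 hours
Speed = 1096 ÷ (17/2) = 1096 × 2 / 17 = 2192/17 ≈ 128.9 km/h


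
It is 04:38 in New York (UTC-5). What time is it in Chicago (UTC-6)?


03:38

Time difference = UTC-6 - UTC-5 = -1 hours
New hour = (4 -1) mod 24
= 3 mod 24 = 3
Minutes unchanged → 03:38


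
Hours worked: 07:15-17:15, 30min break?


9h 30m (570 minutes)

Total time = (17×60+15) - (7×60+15)
= 1035 - 435 = 600 min
Minus break: 600 - 30 = 570 min
= 9h 30m


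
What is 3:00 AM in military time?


Input: 3:00 AM
AM hour stays: 3

03:00


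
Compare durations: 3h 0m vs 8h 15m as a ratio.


4:11 (0.36)

Duration 1: 180 minutes
Duration 2: 495 minutes
Ratio = 180:495
GCD = 45
Simplified = 4:11
As a decimal: 4/11 ≈ 0.36


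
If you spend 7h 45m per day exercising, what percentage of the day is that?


Time: 465 minutes
Day: 1440 minutes
Percentage = (465/1440) × 100 ≈ 32.3%

32.3%


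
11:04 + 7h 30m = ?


18:34

Start: 664 minutes from midnight
Add: 450 minutes
Total: 1114 minutes
Hours: 1114 ÷ 60 = 18 remainder 34


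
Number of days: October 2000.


31 days

Month: October (month 10)
October has 31 days


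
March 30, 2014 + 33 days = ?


Start: March 30, 2014
Add 33 days
March 30 → April 1: 31 - 30 + 1 = 2 days (33 - 2 = 31 left)
April 1 → May 1: 30 - 1 + 1 = 30 days (31 - 30 = 1 left)
May 1 + 1 = May 2, 2014

May 2, 2014


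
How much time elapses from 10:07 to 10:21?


0h 14m

End time in minutes: 10×60 + 21 = 621
Start time in minutes: 10×60 + 7 = 607
Difference = 621 - 607 = 14 minutes
= 0 hours 14 minutes


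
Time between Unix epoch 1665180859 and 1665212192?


Difference = 1665212192 - 1665180859 = 31333 seconds
In hours: 31333 / 3600 ≈ 8.7
In days: 31333 / 86400 ≈ 0.36

31333 seconds (8.7 hours / 0.36 days)


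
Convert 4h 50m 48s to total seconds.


17448 seconds

Hours: 4 × 3600 = 14400
Minutes: 50 × 60 = 3000
Seconds: 48
Total = 14400 + 3000 + 48 = 17448


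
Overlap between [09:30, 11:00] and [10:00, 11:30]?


60 minutes

Meeting A: 570-660 (in minutes from midnight)
Meeting B: 600-690
Overlap start = max(570, 600) = 600
Overlap end = min(660, 690) = 660
Overlap = max(0, 660 - 600) = 60 min


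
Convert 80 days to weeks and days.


Weeks: 80 ÷ 7 = 11 remainder 3

11 weeks 3 days


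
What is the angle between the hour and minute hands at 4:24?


Hour hand = 4×30 + 24×0.5 = 132.0°
Minute hand = 24×6 = 144°
Difference = |132.0 - 144| = 12.0°

12.0°


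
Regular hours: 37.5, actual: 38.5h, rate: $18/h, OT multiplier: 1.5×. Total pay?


$702.00

Regular: 37.5h × $18 = $675.00
Overtime: 38.5 - 37.5 = 1.0h
OT pay: 1.0h × $18 × 1.5 = $27.00
Total = $675.00 + $27.00 = $702.00


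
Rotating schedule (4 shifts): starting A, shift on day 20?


Shift D

Shifts: A, B, C, D
Start: A (index 0)
Day 20: (0 + 20 - 1) mod 4
= 19 mod 4
= 3
Index 3 → shift D


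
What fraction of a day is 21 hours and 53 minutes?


0.9118 (91.18%)

Total minutes: 21×60 + 53 = 1313
Day = 24×60 = 1440 minutes
Fraction = 1313/1440 ≈ 0.9118
As a percentage: 1313/1440 × 100 ≈ 91.18%


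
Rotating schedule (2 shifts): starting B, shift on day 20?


Shifts: A, B
Start: B (index 1)
Day 20: (1 + 20 - 1) mod 2
= 20 mod 2
= 0
Index 0 → shift A

Shift A


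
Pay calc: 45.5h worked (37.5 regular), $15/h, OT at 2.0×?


Regular: 37.5h × $15 = $562.50
Overtime: 45.5 - 37.5 = 8.0h
OT pay: 8.0h × $15 × 2.0 = $240.00
Total = $562.50 + $240.00 = $802.50

$802.50


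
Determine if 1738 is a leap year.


Rules: divisible by 4 AND (not by 100 OR by 400)
1738 ÷ 4 = 434 remainder 2 → not divisible by 4
Not divisible by 4 → not a leap year

No


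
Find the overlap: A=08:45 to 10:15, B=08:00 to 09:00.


15 minutes

Meeting A: 525-615 (in minutes from midnight)
Meeting B: 480-540
Overlap start = max(525, 480) = 525
Overlap end = min(615, 540) = 540
Overlap = max(0, 540 - 525) = 15 min


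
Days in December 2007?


Month: December (month 12)
December has 31 days

31 days


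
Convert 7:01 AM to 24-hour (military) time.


Input: 7:01 AM
AM hour stays: 7

07:01


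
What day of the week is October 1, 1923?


Monday

Zeller's congruence:
q=1, m=10, k=23, j=19
h = (1 + ⌊13×11/5⌋ + 23 + ⌊23/4⌋ + ⌊19/4⌋ - 2×19) mod 7
= (1 + 28 + 23 + 5 + 4 - 38) mod 7
= 23 mod 7 = 2
h=2 → Monday


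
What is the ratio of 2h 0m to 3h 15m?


8:13 (0.62)

Duration 1: 120 minutes
Duration 2: 195 minutes
Ratio = 120:195
GCD = 15
Simplified = 8:13
As a decimal: 8/13 ≈ 0.62


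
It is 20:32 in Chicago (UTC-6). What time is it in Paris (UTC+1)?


03:32 (next day)

Time difference = UTC+1 - UTC-6 = +7 hours
New hour = (20 + 7) mod 24
= 27 mod 24 = 3
Minutes unchanged → 03:32; 27 ≥ 24 → next day


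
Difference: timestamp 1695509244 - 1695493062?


Difference = 1695509244 - 1695493062 = 16182 seconds
In hours: 16182 / 3600 ≈ 4.5
In days: 16182 / 86400 ≈ 0.19

16182 seconds (4.5 hours / 0.19 days)


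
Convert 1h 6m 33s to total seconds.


3993 seconds

Hours: 1 × 3600 = 3600
Minutes: 6 × 60 = 360
Seconds: 33
Total = 3600 + 360 + 33 = 3993


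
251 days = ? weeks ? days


Weeks: 251 ÷ 7 = 35 remainder 6

35 weeks 6 days


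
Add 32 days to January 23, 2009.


February 24, 2009

Start: January 23, 2009
Add 32 days
January 23 → February 1: 31 - 23 + 1 = 9 days (32 - 9 = 23 left)
February 1 + 23 = February 24, 2009


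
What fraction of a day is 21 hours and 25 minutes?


Total minutes: 21×60 + 25 = 1285
Day = 24×60 = 1440 minutes
Fraction = 1285/1440 ≈ 0.8924
As a percentage: 1285/1440 × 100 ≈ 89.24%

0.8924 (89.24%)


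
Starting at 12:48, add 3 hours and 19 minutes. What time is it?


16:07

Start: 768 minutes from midnight
Add: 199 minutes
Total: 967 minutes
Hours: 967 ÷ 60 = 16 remainder 7


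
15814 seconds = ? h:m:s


Hours: 15814 ÷ 3600 = 4 remainder 1414
Minutes: 1414 ÷ 60 = 23 remainder 34
Seconds: 34

4h 23m 34s


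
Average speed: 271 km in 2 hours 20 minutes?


Distance: 271 km
Time: 2h 20m = 140 min = 140/60 = 7/3 hours
Speed = 271 ÷ (7/3) = 271 × 3 / 7 = 813/7 ≈ 116.1 km/h

116.1 km/h


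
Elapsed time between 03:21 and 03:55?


End time in minutes: 3×60 + 55 = 235
Start time in minutes: 3×60 + 21 = 201
Difference = 235 - 201 = 34 minutes
= 0 hours 34 minutes

0h 34m


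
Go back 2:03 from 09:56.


Start: 596 minutes from midnight
Subtract: 123 minutes
Remaining: 596 - 123 = 473
Hours: 7, Minutes: 53

07:53


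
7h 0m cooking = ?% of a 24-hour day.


29.2%

Time: 420 minutes
Day: 1440 minutes
Percentage = (420/1440) × 100 ≈ 29.2%


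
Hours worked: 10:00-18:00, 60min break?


7h 0m (420 minutes)

Total time = (18×60+0) - (10×60+0)
= 1080 - 600 = 480 min
Minus break: 480 - 60 = 420 min
= 7h 0m


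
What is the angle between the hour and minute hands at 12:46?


Hour hand (12 ≡ 0 on the dial): 0×30 + 46×0.5 = 23.0°
Minute hand = 46×6 = 276°
Difference = |23.0 - 276| = 253.0°
Since > 180°: 360 - 253.0 = 107.0°

107.0°


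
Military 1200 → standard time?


Hour: 12
12 → 12 PM (noon)

12:00 PM


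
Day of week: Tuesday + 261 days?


Thursday

Start: Tuesday (index 1)
(1 + 261) mod 7
= 262 mod 7
= 3
Index 3 → Thursday


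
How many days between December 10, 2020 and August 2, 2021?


235 days

From December 10, 2020 to August 2, 2021
Rest of December 2020: 31 - 10 = 21
Full months: January 31, February 2021 28, March 31, April 30, May 31, June 30, July 31
Days into August 2021: 2
Total = 21 + 31 + 28 + 31 + 30 + 31 + 30 + 31 + 2 = 235 days


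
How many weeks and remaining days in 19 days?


2 weeks 5 days

Weeks: 19 ÷ 7 = 2 remainder 5


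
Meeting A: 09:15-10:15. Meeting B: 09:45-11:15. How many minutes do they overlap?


Meeting A: 555-615 (in minutes from midnight)
Meeting B: 585-675
Overlap start = max(555, 585) = 585
Overlap end = min(615, 675) = 615
Overlap = max(0, 615 - 585) = 30 min

30 minutes


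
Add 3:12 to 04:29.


Start: 269 minutes from midnight
Add: 192 minutes
Total: 461 minutes
Hours: 461 ÷ 60 = 7 remainder 41

07:41


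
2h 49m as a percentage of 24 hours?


Total minutes: 2×60 + 49 = 169
Day = 24×60 = 1440 minutes
Fraction = 169/1440 ≈ 0.1174
As a percentage: 169/1440 × 100 ≈ 11.74%

0.1174 (11.74%)


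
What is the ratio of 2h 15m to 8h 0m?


9:32 (0.28)

Duration 1: 135 minutes
Duration 2: 480 minutes
Ratio = 135:480
GCD = 15
Simplified = 9:32
As a decimal: 9/32 ≈ 0.28


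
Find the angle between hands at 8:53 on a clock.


Hour hand = 8×30 + 53×0.5 = 266.5°
Minute hand = 53×6 = 318°
Difference = |266.5 - 318| = 51.5°

51.5°


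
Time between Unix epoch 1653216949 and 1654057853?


Difference = 1654057853 - 1653216949 = 840904 seconds
In hours: 840904 / 3600 ≈ 233.6
In days: 840904 / 86400 ≈ 9.73

840904 seconds (233.6 hours / 9.73 days)


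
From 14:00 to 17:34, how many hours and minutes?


End time in minutes: 17×60 + 34 = 1054
Start time in minutes: 14×60 + 0 = 840
Difference = 1054 - 840 = 214 minutes
= 3 hours 34 minutes

3h 34m


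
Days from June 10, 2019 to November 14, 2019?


157 days

From June 10, 2019 to November 14, 2019
Rest of June 2019: 30 - 10 = 20
Full months: July 31, August 31, September 30, October 31
Days into November 2019: 14
Total = 20 + 31 + 31 + 30 + 31 + 14 = 157 days


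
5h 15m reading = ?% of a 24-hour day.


Time: 315 minutes
Day: 1440 minutes
Percentage = (315/1440) × 100 ≈ 21.9%

21.9%


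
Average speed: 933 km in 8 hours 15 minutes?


113.1 km/h

Distance: 933 km
Time: 8h 15m = 495 min = 495/60 = 33/4 hours
Speed = 933 ÷ (33/4) = 933 × 4 / 33 = 3732/33 ≈ 113.1 km/h


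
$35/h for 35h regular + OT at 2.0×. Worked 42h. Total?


$1715.00

Regular: 35h × $35 = $1225.00
Overtime: 42 - 35 = 7h
OT pay: 7h × $35 × 2.0 = $490.00
Total = $1225.00 + $490.00 = $1715.00


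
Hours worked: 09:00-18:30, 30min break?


9h 0m (540 minutes)

Total time = (18×60+30) - (9×60+0)
= 1110 - 540 = 570 min
Minus break: 570 - 30 = 540 min
= 9h 0m
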